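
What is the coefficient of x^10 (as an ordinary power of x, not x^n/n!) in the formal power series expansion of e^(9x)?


The exponential series is e^y = sum_{k>=0} y^k / k!. Substituting y = 9x gives
e^(9x) = sum_{k>=0} 9^k x^k / k!.
So the coefficient of x^n is a^n/n! with a = 9, n = 10:
9^10 / 10! = 3486784401/3628800 = 43046721/44800

43046721/44800


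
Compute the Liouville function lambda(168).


The Liouville function is lambda(k) = (-1)^Omega(k), where Omega(k) counts the prime factors of k with multiplicity.
Factoring: 168 = 2 * 2 * 2 * 3 * 7, so Omega(168) = 5.
lambda(168) = (-1)^5 = -1.

-1


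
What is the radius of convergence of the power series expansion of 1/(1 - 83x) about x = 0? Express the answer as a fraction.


Expanding 1/(1 - 83x) = sum_{k>=0} 83^k x^k, the series converges when |83x| < 1, i.e., |x| < 1/83.
So the radius of convergence is 1/83 = 1/83.

1/83


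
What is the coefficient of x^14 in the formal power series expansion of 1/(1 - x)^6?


The expansion 1/(1 - x)^r = sum_{k>=0} C(k + r - 1, r - 1) x^k follows from the multiset / negative-binomial theorem (or from repeated differentiation of the geometric series).
For r = 6 and k = 14:
C(19, 5) = 121645100408832000 / (120 * 87178291200) = 11628.

11628


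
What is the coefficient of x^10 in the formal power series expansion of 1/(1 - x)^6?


The negative binomial / multiset identity is
1/(1 - x)^r = sum_{k>=0} C(k + r - 1, r - 1) x^k.
Here r = 6 and k = 10, so the coefficient is
C(10 + 5, 5) = C(15, 5)
= 3003

3003


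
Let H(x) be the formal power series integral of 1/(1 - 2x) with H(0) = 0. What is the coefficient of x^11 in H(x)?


1/(1 - 2x) = sum_{k>=0} 2^k x^k. Integrating termwise with H(0) = 0:
H(x) = sum_{k>=0} 2^k x^(k+1) / (k+1) = sum_{m>=1} 2^(m-1) x^m / m.
For m = 11: 2^10/11 = 1024/11 = 1024/11.

1024/11


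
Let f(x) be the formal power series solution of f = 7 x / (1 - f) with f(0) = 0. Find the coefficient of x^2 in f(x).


Apply Lagrange inversion: f = 7 x * phi(f) with phi(t) = 1/(1 - t), so
[x^n] f = 7^n * (1/n) [t^(n-1)] phi(t)^n = 7^n * (1/n) [t^(n-1)] (1 - t)^(-n) = 7^n * (1/n) C(2n - 2, n - 1) = 7^n * C_{n-1}.
For n = 2: C_1 = C(2, 1) / 2 = 2/2 = 1.
With the 7^2 = 49 factor, the coefficient is 49 * 1 = 49.

49


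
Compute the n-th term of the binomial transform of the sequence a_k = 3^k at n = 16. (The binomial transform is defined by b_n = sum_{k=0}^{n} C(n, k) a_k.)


With a_k = 3^k, b_n = sum_{k=0}^{n} C(n, k) 3^k = (1 + 3)^n by the binomial theorem.
For n = 16: (1 + 3)^16 = 4^16 = 4294967296.

4294967296


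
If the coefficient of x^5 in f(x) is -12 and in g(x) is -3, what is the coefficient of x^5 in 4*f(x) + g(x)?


Scalar multiplication scales coefficients: 4 * -12 = -48.
Then add the g coefficient: -48 + -3
= -51

-51


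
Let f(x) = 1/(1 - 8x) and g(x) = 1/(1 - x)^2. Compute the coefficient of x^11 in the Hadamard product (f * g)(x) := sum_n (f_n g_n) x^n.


f has coefficients f_k = 8^k. For g = 1/(1 - x)^2 the coefficient is g_k = C(k + 1, 1) = k + 1. The Hadamard coefficient is (f * g)_k = 8^k * (k + 1).
For k = 11: 8^11 * 12 = 8589934592 * 12 = 103079215104.

103079215104


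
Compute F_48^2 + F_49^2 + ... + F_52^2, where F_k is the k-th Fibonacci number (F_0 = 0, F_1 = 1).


There is a standard identity sum_{k=0}^{N} F_k^2 = F_N * F_{N+1} (proved inductively from the telescoping relation F_k^2 = F_k F_{k+1} - F_{k-1} F_k). Then
sum_{k=48}^{52} F_k^2 = F_52 F_53 - F_47 F_48.
Computing: F_52 = 32951280099, F_53 = 53316291173, F_47 = 2971215073, F_48 = 4807526976.
Sum = 32951280099 * 53316291173 - 2971215073 * 4807526976 = 1742555847666418956879.

1742555847666418956879


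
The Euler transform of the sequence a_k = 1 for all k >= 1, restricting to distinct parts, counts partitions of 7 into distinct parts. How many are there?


Partitions of 7 into distinct parts can be computed via generating function.
Product (1+x)(1+x^2)(1+x^3)...
The coefficient of x^7 = 5

5


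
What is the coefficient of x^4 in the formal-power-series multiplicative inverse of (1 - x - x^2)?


Let the inverse be f(x) = sum_{k>=0} a_k x^k. From f(x) * (1 - x - x^2) = 1 and matching coefficients:
 x^0: a_0 = 1.
 x^1: a_1 - a_0 = 0, so a_1 = 1.
 x^k (k >= 2): a_k - a_{k-1} - a_{k-2} = 0, i.e. a_k = a_{k-1} + a_{k-2}.
This is the Fibonacci-type recurrence shifted so that a_0 = a_1 = 1.
Iterating: a_0=1, a_1=1, a_2=2, a_3=3, a_4=5
a_4 = 5.

5


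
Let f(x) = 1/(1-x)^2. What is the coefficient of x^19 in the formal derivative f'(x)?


Differentiate: d/dx [ 1/(1-x)^r ] = r / (1-x)^(r+1).
Here r = 2, so f'(x) = 2 / (1-x)^3.
The expansion of 1/(1-x)^(r+1) has coefficient of x^n equal to C(n+r, r).
So the coefficient of x^19 in f'(x) is
2 * C(21, 2) = 2 * 210 = 420

420


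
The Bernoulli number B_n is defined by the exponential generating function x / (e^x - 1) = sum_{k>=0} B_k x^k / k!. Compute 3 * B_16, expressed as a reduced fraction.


Bernoulli numbers can also be computed recursively via B_0 = 1 and sum_{j=0}^{m} C(m+1, j) B_j = 0 for m >= 1. Odd-index Bernoulli numbers vanish for k >= 3.
Computing B_16 = -3617/510, so 3 * B_16 = 3 * -3617/510 = -3617/170.

-3617/170


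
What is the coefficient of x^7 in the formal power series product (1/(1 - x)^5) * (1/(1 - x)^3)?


Combine the factors: (1/(1 - x)^5) * (1/(1 - x)^3) = 1/(1 - x)^8.
Then use 1/(1 - x)^r = sum_{k>=0} C(k + r - 1, r - 1) x^k with r = 8 and k = 7:
C(14, 7) = 3432.

3432


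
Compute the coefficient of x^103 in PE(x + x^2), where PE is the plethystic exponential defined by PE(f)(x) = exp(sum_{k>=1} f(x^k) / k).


With f(x) = x + x^2, the exponent is sum_{k>=1} (x^k + x^(2k)) / k = -ln(1 - x) - ln(1 - x^2). Exponentiating:
PE(x + x^2) = 1 / ((1 - x)(1 - x^2)).
This is the generating function for partitions of n into parts of size 1 or 2. The number of 2's can be any j in 0..51, and the rest are 1's, so
[x^103] = floor(103/2) + 1 = 52.

52


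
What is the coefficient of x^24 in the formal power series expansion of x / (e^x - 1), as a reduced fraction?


The exponential generating function for Bernoulli numbers is
x / (e^x - 1) = sum_{k>=0} B_k x^k / k!.
So the coefficient of x^24 in x / (e^x - 1) is B_24 / 24!.
Computing: B_24 = -236364091/2730, 24! = 620448401733239439360000, giving
-236364091/2730 / 620448401733239439360000 = -236364091/1693824136731743669452800000.

-236364091/1693824136731743669452800000


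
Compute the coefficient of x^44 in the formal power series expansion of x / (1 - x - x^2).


Let f(x) = sum_{k>=0} a_k x^k. Multiplying f(x) * (1 - x - x^2) = x and matching coefficients gives a_0 = 0, a_1 = 1, and a_k = a_{k-1} + a_{k-2} for k >= 2. These are the Fibonacci numbers F_k.
Iterating from F_0 = 0, F_1 = 1:
F_0=0, F_1=1, F_2=1, F_3=2, F_4=3, F_5=5, F_6=8, F_7=13, F_8=21, F_9=34, ...
F_44 = 701408733.

701408733


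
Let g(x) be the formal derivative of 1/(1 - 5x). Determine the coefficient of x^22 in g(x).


Differentiate termwise: d/dx sum_{k>=0} 5^k x^k = sum_{k>=1} k 5^k x^(k-1) = sum_{j>=0} (j+1) 5^(j+1) x^j.
Equivalently, d/dx [1/(1 - 5x)] = 5/(1 - 5x)^2.
For j = 22: 23 * 5^23 = 23 * 11920928955078125 = 274181365966796875.

274181365966796875


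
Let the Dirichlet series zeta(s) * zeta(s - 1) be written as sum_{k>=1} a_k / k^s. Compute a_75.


Convolution gives a_k = sum_{d | k} d * 1 = sum_{d | k} d = sigma(k), the sum of positive divisors of k.
For k = 75, the divisors are 1, 3, 5, 15, 25, 75, so
sigma(75) = 1 + 3 + 5 + 15 + 25 + 75 = 124.

124


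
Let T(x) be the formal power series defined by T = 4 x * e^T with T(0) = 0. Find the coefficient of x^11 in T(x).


Apply the Lagrange inversion formula: if T = 4 x * phi(T) with phi(t) = e^t, then
[x^n] T = 4^n * (1/n) [t^(n-1)] phi(t)^n = 4^n * (1/n) [t^(n-1)] e^(n t) = 4^n * (1/n) * n^(n-1) / (n-1)! = 4^n * n^(n-1) / n!.
When c = 1 this is the Cayley count of rooted labeled trees on n vertices, divided by n!.
For n = 11: 4^11 * 11^10 / 11! = 4194304 * 25937424601/39916800 = 38632614969344/14175.

38632614969344/14175


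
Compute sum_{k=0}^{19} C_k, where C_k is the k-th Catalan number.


C_0 through C_19: 1, 1, 2, 5, 14, 42, 132, 429, 1430, 4862, 16796, 58786, 208012, 742900, 2674440, 9694845, 35357670, 129644790, 477638700, 1767263190
Sum = 1 + 1 + 2 + 5 + 14 + 42 + 132 + 429 + 1430 + 4862 + 16796 + 58786 + 208012 + 742900 + 2674440 + 9694845 + 35357670 + 129644790 + 477638700 + 1767263190
= 2423307047

2423307047


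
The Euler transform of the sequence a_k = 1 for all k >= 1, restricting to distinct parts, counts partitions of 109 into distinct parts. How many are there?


Partitions of 109 into distinct parts can be computed via generating function.
Product (1+x)(1+x^2)(1+x^3)...
The coefficient of x^109 = 927406

927406


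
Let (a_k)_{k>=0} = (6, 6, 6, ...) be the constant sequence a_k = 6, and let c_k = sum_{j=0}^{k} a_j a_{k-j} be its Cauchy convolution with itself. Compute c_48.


Since a_j = 6 for all j >= 0, the convolution sum becomes
c_k = sum_{j=0}^{k} 6 * 6 = 36 * (k + 1).
Equivalently, the generating function of (a_k) is 6/(1 - x) and its square is 36/(1 - x)^2 = sum_{k>=0} 36(k + 1) x^k.
For k = 48: 36 * 49 = 1764.

1764


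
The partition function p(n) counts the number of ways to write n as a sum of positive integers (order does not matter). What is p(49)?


Using the generating function prod_{k>=1} 1/(1-x^k), we compute p(49).
By dynamic programming over parts 1 through 49:
p(49) = 173525

173525


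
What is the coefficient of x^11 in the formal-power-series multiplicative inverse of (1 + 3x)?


The inverse is 1/(1 + 3x). Apply the geometric identity 1/(1 - y) = sum_{k>=0} y^k with y = -3x:
1/(1 + 3x) = sum_{k>=0} (-3)^k x^k.
So the coefficient of x^11 is (-3)^11 = -177147.

-177147


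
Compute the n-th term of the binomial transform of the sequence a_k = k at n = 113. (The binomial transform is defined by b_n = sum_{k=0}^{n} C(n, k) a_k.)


With a_k = k, b_n = sum_{k=0}^{n} C(n, k) k. Using k * C(n, k) = n * C(n-1, k-1) gives b_n = n * sum_{k>=1} C(n-1, k-1) = n * 2^(n-1).
For n = 113: 113 * 2^112 = 113 * 5192296858534827628530496329220096 = 586729545014435522023946085201870848.

586729545014435522023946085201870848


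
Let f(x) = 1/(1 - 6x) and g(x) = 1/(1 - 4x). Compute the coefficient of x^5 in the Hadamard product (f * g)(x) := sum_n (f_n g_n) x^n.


f has coefficients f_k = 6^k and g has coefficients g_k = 4^k, so the Hadamard product has coefficient (f*g)_k = 6^k * 4^k = 24^k.
For k = 5: 24^5 = 7962624.

7962624


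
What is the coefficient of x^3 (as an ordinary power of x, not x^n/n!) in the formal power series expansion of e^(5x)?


The exponential series is e^y = sum_{k>=0} y^k / k!. Substituting y = 5x gives
e^(5x) = sum_{k>=0} 5^k x^k / k!.
So the coefficient of x^n is a^n/n! with a = 5, n = 3:
5^3 / 3! = 125/6 = 125/6

125/6


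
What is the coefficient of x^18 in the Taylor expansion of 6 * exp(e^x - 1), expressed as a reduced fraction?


exp(e^x - 1) = sum_{k>=0} Bell_k x^k / k!, where Bell_k is the k-th Bell number.
So the coefficient of x^18 is 6 * Bell_18 / 18!.
Computing: Bell_18 = 682076806159 and 18! = 6402373705728000, giving
6 * 682076806159/6402373705728000 = 97439543737/152437469184000.

97439543737/152437469184000


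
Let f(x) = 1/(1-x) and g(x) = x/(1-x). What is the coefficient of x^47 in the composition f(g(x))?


First simplify the composition: f(g(x)) = 1/(1 - x/(1-x)) = (1-x)/((1-x) - x) = (1-x)/(1-2x).
Now extract the coefficient. Write (1-x)/(1-2x) = 1/(1-2x) - x/(1-2x).
The coefficient of x^n in 1/(1-2x) is 2^n, and in x/(1-2x) is 2^(n-1) (for n >= 1).
So the coefficient of x^47 is 2^47 - 2^46 = 140737488355328 - 70368744177664 = 70368744177664.

70368744177664


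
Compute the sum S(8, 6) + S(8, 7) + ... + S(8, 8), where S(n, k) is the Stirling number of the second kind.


By definition, S(n, k) counts partitions of an n-set into exactly k nonempty blocks.
Computing row n = 8 for k = 6..8:
S(8, k): 266, 28, 1
Sum = 295.

295


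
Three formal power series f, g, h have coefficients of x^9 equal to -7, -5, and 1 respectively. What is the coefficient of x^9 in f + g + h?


Series addition is componentwise:
-7 + -5 + 1
= -11

-11


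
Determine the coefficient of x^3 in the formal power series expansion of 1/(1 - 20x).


The geometric series identity gives 1/(1 - c x) = sum_{k>=0} c^k x^k, so the coefficient of x^k is c^k.
Here c = 20 and k = 3.
Computing: 20^3 = 8000

8000


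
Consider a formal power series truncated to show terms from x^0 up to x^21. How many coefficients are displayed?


From x^0 to x^21 inclusive, the count is 21 - 0 + 1 = 22.

22


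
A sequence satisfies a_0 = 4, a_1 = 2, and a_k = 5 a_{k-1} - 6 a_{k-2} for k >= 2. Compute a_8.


The characteristic equation is t^2 - 5 t + 6 = 0, with roots r_1 = 3 and r_2 = 2 (so c_1 = r_1 + r_2, c_2 = -r_1 r_2 as required).
One can use the closed form a_n = A r_1^n + B r_2^n, but direct iteration is more reliable:
a_0 = 4, a_1 = 2, a_2 = -14, a_3 = -82, a_4 = -326, a_5 = -1138, a_6 = -3734, a_7 = -11842, a_8 = -36806.
So a_8 = -36806.

-36806


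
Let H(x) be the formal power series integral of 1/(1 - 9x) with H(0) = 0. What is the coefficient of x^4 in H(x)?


1/(1 - 9x) = sum_{k>=0} 9^k x^k. Integrating termwise with H(0) = 0:
H(x) = sum_{k>=0} 9^k x^(k+1) / (k+1) = sum_{m>=1} 9^(m-1) x^m / m.
For m = 4: 9^3/4 = 729/4 = 729/4.

729/4


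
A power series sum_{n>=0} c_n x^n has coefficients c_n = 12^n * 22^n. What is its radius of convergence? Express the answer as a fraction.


By the root test (Cauchy-Hadamard), the radius is R = 1 / limsup_n |c_n|^(1/n).
Here |c_n|^(1/n) = (12^n * 22^n)^(1/n) = 12 * 22 = 264 for all n.
So R = 1/264 = 1/264.

1/264


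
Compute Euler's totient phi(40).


phi(n) counts integers in [1, n] coprime to n. Using the multiplicative formula phi(n) = n * prod_{p | n} (1 - 1/p):
40 = 2^3 * 5, so
phi(40) = 40 * (1 - 1/2) * (1 - 1/5) = 16.

16


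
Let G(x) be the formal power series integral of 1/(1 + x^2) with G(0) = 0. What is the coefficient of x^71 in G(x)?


1/(1 + x^2) = sum_{j>=0} (-1)^j x^(2j). Integrating termwise with G(0) = 0:
G(x) = sum_{j>=0} (-1)^j x^(2j+1) / (2j+1) = arctan(x).
Only odd powers are nonzero. For x^71 write 71 = 2*35 + 1, giving
(-1)^35 / 71 = -1/71 = -1/71.

-1/71


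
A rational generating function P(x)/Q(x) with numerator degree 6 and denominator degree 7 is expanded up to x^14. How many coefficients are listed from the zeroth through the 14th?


Expanding up to x^14 gives the coefficients for x^0, x^1, ..., x^14.
That is 14 + 1 = 15 coefficients in total.

15


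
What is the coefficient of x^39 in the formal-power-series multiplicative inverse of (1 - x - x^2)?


Let the inverse be f(x) = sum_{k>=0} a_k x^k. From f(x) * (1 - x - x^2) = 1 and matching coefficients:
 x^0: a_0 = 1.
 x^1: a_1 - a_0 = 0, so a_1 = 1.
 x^k (k >= 2): a_k - a_{k-1} - a_{k-2} = 0, i.e. a_k = a_{k-1} + a_{k-2}.
This is the Fibonacci-type recurrence shifted so that a_0 = a_1 = 1.
Iterating: a_0=1, a_1=1, a_2=2, a_3=3, a_4=5, a_5=8, a_6=13, a_7=21, a_8=34, a_9=55, ...
a_39 = 102334155.

102334155


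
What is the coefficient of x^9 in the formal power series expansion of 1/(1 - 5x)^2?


The general identity 1/(1 - c x)^r = sum_{k>=0} c^k C(k + r - 1, r - 1) x^k follows by substituting y = c x into 1/(1 - y)^r = sum_{k>=0} C(k + r - 1, r - 1) y^k.
For c = 5, r = 2, k = 9:
5^9 * C(10, 1) = 1953125 * 10 = 19531250.

19531250


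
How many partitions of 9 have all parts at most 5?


Using the generating function (1-x)^(-1)(1-x^2)^(-1)...(1-x^5)^(-1),
the coefficient of x^9 counts these restricted partitions.
Result = 23

23


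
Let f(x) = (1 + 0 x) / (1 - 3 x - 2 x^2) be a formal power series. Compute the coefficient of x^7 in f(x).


Write f(x) = sum_{k>=0} a_k x^k. Multiplying both sides by 1 - 3 x - 2 x^2 gives
(1 - 3 x - 2 x^2) sum_{k>=0} a_k x^k = 1 + 0 x.
Matching coefficients:
 x^0: a_0 = 1
 x^1: a_1 - 3 a_0 = 0  =>  a_1 = 3*1 + 0 = 3
 x^k (k >= 2): a_k = 3 a_{k-1} + 2 a_{k-2}.
Iterating: a_2 = 11, a_3 = 39, a_4 = 139, a_5 = 495, a_6 = 1763, a_7 = 6279.
So the coefficient of x^7 is 6279.

6279


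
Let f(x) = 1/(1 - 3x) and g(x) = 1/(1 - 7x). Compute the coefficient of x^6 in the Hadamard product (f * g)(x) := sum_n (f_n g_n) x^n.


f has coefficients f_k = 3^k and g has coefficients g_k = 7^k, so the Hadamard product has coefficient (f*g)_k = 3^k * 7^k = 21^k.
For k = 6: 21^6 = 85766121.

85766121


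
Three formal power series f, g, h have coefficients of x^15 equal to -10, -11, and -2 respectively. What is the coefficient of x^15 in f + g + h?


Series addition is componentwise:
-10 + -11 + -2
= -23

-23


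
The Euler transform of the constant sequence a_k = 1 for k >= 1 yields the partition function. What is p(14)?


The Euler transform converts the sequence a_k = 1 into the number of integer partitions.
Using the recurrence or dynamic programming:
p(14) = 135

135


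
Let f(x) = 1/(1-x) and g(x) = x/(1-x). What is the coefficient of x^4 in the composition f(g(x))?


First simplify the composition: f(g(x)) = 1/(1 - x/(1-x)) = (1-x)/((1-x) - x) = (1-x)/(1-2x).
Now extract the coefficient. Write (1-x)/(1-2x) = 1/(1-2x) - x/(1-2x).
The coefficient of x^n in 1/(1-2x) is 2^n, and in x/(1-2x) is 2^(n-1) (for n >= 1).
So the coefficient of x^4 is 2^4 - 2^3 = 16 - 8 = 8.

8


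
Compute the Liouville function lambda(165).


The Liouville function is lambda(k) = (-1)^Omega(k), where Omega(k) counts the prime factors of k with multiplicity.
Factoring: 165 = 3 * 5 * 11, so Omega(165) = 3.
lambda(165) = (-1)^3 = -1.

-1


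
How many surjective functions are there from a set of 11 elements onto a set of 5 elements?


By inclusion-exclusion on which target elements are missed, the number of surjections from an n-set onto a k-set is
surj(n, k) = sum_{j=0}^{k} (-1)^j C(k, j) (k - j)^n.
Equivalently surj(n, k) = k! * S(n, k), where S(n, k) is the Stirling number of the second kind.
For n = 11, k = 5:
S(11, 5) = 246730, so
surj = 5! * 246730 = 120 * 246730 = 29607600.

29607600


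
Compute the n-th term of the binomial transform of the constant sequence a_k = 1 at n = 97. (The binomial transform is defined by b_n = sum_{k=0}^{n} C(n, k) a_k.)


With a_k = 1 for all k, b_n = sum_{k=0}^{n} C(n, k) = 2^n by the binomial theorem.
For n = 97: 2^97 = 158456325028528675187087900672.

158456325028528675187087900672


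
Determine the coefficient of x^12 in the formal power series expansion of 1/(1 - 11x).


The geometric series identity gives 1/(1 - c x) = sum_{k>=0} c^k x^k, so the coefficient of x^k is c^k.
Here c = 11 and k = 12.
Computing: 11^12 = 3138428376721

3138428376721


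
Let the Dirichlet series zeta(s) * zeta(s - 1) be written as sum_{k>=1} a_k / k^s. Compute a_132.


Convolution gives a_k = sum_{d | k} d * 1 = sum_{d | k} d = sigma(k), the sum of positive divisors of k.
For k = 132, the divisors are 1, 2, 3, 4, 6, 11, 12, 22, 33, 44, 66, 132, so
sigma(132) = 1 + 2 + 3 + 4 + 6 + 11 + 12 + 22 + 33 + 44 + 66 + 132 = 336.

336


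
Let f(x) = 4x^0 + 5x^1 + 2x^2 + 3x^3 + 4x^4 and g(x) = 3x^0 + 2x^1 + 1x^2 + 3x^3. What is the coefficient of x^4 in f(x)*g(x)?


Cauchy product at x^4:
5*3 + 2*1 + 3*2 + 4*3
= 35

35


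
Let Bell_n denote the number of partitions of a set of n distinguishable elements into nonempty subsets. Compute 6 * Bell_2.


Bell_2 can be computed from the Bell triangle or from Dobinski's identity Bell_n = (1/e) * sum_{k>=0} k^n / k!.
Computing Bell_2 = 2.
Then 6 * 2 = 12.

12


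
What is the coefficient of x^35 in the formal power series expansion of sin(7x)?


The Maclaurin series is sin(t) = sum_{k>=0} (-1)^k t^(2k+1) / (2k+1)!, so substituting t = 7x, only odd powers of x are nonzero, with coefficient of x^(2k+1) equal to (-1)^k 7^(2k+1) / (2k+1)!.
Write 35 = 2*17 + 1, giving the coefficient (-1)^17 * 7^35 / 35! = -378818692265664781682717625943/10333147966386144929666651337523200000000 = -22539340290692258087863249/614812159599342234168301977600000000.

-22539340290692258087863249/614812159599342234168301977600000000


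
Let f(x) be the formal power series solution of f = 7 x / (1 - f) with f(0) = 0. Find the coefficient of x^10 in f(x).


Apply Lagrange inversion: f = 7 x * phi(f) with phi(t) = 1/(1 - t), so
[x^n] f = 7^n * (1/n) [t^(n-1)] phi(t)^n = 7^n * (1/n) [t^(n-1)] (1 - t)^(-n) = 7^n * (1/n) C(2n - 2, n - 1) = 7^n * C_{n-1}.
For n = 10: C_9 = C(18, 9) / 10 = 48620/10 = 4862.
With the 7^10 = 282475249 factor, the coefficient is 282475249 * 4862 = 1373394660638.

1373394660638


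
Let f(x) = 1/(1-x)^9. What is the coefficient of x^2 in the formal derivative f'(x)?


Differentiate: d/dx [ 1/(1-x)^r ] = r / (1-x)^(r+1).
Here r = 9, so f'(x) = 9 / (1-x)^10.
The expansion of 1/(1-x)^(r+1) has coefficient of x^n equal to C(n+r, r).
So the coefficient of x^2 in f'(x) is
9 * C(11, 9) = 9 * 55 = 495

495


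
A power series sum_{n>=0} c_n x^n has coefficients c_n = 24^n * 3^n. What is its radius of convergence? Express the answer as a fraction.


By the root test (Cauchy-Hadamard), the radius is R = 1 / limsup_n |c_n|^(1/n).
Here |c_n|^(1/n) = (24^n * 3^n)^(1/n) = 24 * 3 = 72 for all n.
So R = 1/72 = 1/72.

1/72


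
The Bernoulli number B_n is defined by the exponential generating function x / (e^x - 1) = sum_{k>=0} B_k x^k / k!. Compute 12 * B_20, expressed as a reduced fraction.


Bernoulli numbers can also be computed recursively via B_0 = 1 and sum_{j=0}^{m} C(m+1, j) B_j = 0 for m >= 1. Odd-index Bernoulli numbers vanish for k >= 3.
Computing B_20 = -174611/330, so 12 * B_20 = 12 * -174611/330 = -349222/55.

-349222/55


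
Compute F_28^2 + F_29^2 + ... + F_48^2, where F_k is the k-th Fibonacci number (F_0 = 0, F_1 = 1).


There is a standard identity sum_{k=0}^{N} F_k^2 = F_N * F_{N+1} (proved inductively from the telescoping relation F_k^2 = F_k F_{k+1} - F_{k-1} F_k). Then
sum_{k=28}^{48} F_k^2 = F_48 F_49 - F_27 F_28.
Computing: F_48 = 4807526976, F_49 = 7778742049, F_27 = 196418, F_28 = 317811.
Sum = 4807526976 * 7778742049 - 196418 * 317811 = 37396512177489212826.

37396512177489212826


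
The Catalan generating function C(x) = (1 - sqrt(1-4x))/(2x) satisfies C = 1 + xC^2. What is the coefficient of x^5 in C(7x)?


Substituting x -> 7x scales the n-th coefficient by 7^n, so [x^5] C(7x) = 7^5 * C_5.
C_5 = C(2*5, 5)/(6) = 252/6 = 42.
So 7^5 * 42 = 16807 * 42 = 705894.

705894


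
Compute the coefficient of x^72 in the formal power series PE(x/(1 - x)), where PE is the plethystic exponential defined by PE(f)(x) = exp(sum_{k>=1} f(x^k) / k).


For f(x) = x/(1 - x) we have
sum_{k>=1} f(x^k) / k = sum_{k>=1} (1/k) * x^k / (1 - x^k) = sum_{k, m >= 1} x^(k m) / k,
which after exponentiating simplifies to
PE(x/(1 - x)) = prod_{k>=1} 1 / (1 - x^k).
This is the generating function for the partition function p(n), so the coefficient of x^72 is p(72).
Computing p(72) by dynamic programming over parts 1, 2, ..., 72: p(72) = 5392783.

5392783


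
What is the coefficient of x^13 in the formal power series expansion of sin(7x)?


The Maclaurin series is sin(t) = sum_{k>=0} (-1)^k t^(2k+1) / (2k+1)!, so substituting t = 7x, only odd powers of x are nonzero, with coefficient of x^(2k+1) equal to (-1)^k 7^(2k+1) / (2k+1)!.
Write 13 = 2*6 + 1, giving the coefficient (-1)^6 * 7^13 / 13! = 96889010407/6227020800 = 13841287201/889574400.

13841287201/889574400


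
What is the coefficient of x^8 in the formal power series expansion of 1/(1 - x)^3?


The negative binomial / multiset identity is
1/(1 - x)^r = sum_{k>=0} C(k + r - 1, r - 1) x^k.
Here r = 3 and k = 8, so the coefficient is
C(8 + 2, 2) = C(10, 2)
= 45

45


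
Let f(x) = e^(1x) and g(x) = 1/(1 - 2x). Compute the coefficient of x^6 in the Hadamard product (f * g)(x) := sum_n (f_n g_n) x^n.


Expanding: f_k = 1^k/k! (from e^(1x)) and g_k = 2^k (from 1/(1 - 2x)). So the Hadamard coefficient (f * g)_k = 1^k 2^k / k! = (2)^k / k!.
For k = 6: 2^6/6! = 64/720 = 4/45.

4/45


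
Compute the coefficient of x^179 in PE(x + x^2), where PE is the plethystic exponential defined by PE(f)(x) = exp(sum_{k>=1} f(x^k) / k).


With f(x) = x + x^2, the exponent is sum_{k>=1} (x^k + x^(2k)) / k = -ln(1 - x) - ln(1 - x^2). Exponentiating:
PE(x + x^2) = 1 / ((1 - x)(1 - x^2)).
This is the generating function for partitions of n into parts of size 1 or 2. The number of 2's can be any j in 0..89, and the rest are 1's, so
[x^179] = floor(179/2) + 1 = 90.

90


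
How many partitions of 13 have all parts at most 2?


Using the generating function (1-x)^(-1)(1-x^2)^(-1),
the coefficient of x^13 counts these restricted partitions.
Result = 7

7


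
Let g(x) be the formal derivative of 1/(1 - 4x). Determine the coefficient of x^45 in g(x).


Differentiate termwise: d/dx sum_{k>=0} 4^k x^k = sum_{k>=1} k 4^k x^(k-1) = sum_{j>=0} (j+1) 4^(j+1) x^j.
Equivalently, d/dx [1/(1 - 4x)] = 4/(1 - 4x)^2.
For j = 45: 46 * 4^46 = 46 * 4951760157141521099596496896 = 227780967228509970581438857216.

227780967228509970581438857216


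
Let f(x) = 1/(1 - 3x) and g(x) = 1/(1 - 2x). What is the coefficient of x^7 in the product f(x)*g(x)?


The coefficient of x^n in f*g is the Cauchy product: sum_{k=0}^{n} a^k * b^(n-k).
With a=3, b=2, n=7:
sum_{k=0}^{7} 3^k * 2^(7-k)
= 6305

6305


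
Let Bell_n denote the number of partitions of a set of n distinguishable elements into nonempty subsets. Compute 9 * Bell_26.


Bell_26 can be computed from the Bell triangle or from Dobinski's identity Bell_n = (1/e) * sum_{k>=0} k^n / k!.
Computing Bell_26 = 49631246523618756274.
Then 9 * 49631246523618756274 = 446681218712568806466.

446681218712568806466


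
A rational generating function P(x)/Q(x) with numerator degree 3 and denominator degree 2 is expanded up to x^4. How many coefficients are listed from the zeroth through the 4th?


Expanding up to x^4 gives the coefficients for x^0, x^1, ..., x^4.
That is 4 + 1 = 5 coefficients in total.

5


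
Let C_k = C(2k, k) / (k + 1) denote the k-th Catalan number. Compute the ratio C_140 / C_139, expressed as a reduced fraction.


Using C_k = (2k)! / (k! (k+1)!), the ratio C_{k+1}/C_k simplifies to
C_{k+1}/C_k = [(2k+2)! / ((k+1)! (k+2)!)] * [k! (k+1)! / (2k)!]
 = (2k+2)(2k+1) / ((k+1)(k+2)) = 2(2k+1) / (k+2).
For k = 139: 2(2*139 + 1) / (139 + 2) = 558/141 = 186/47.

186/47


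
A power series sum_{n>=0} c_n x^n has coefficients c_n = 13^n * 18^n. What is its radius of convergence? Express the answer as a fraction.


By the root test (Cauchy-Hadamard), the radius is R = 1 / limsup_n |c_n|^(1/n).
Here |c_n|^(1/n) = (13^n * 18^n)^(1/n) = 13 * 18 = 234 for all n.
So R = 1/234 = 1/234.

1/234


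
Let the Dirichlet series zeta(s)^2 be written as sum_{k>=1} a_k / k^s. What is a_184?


The Dirichlet convolution of the constant function 1 with itself gives (1 * 1)(k) = sum_{d | k} 1 = d(k), the number of positive divisors of k.
Since zeta(s) = sum_{k>=1} 1/k^s, we have zeta(s)^2 = sum_{k>=1} d(k)/k^s, so a_k = d(k).
For k = 184: the divisors are 1, 2, 4, 8, 23, 46, 92, 184.
Count = 8.

8


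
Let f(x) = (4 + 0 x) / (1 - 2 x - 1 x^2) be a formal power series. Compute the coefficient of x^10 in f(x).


Write f(x) = sum_{k>=0} a_k x^k. Multiplying both sides by 1 - 2 x - 1 x^2 gives
(1 - 2 x - 1 x^2) sum_{k>=0} a_k x^k = 4 + 0 x.
Matching coefficients:
 x^0: a_0 = 4
 x^1: a_1 - 2 a_0 = 0  =>  a_1 = 2*4 + 0 = 8
 x^k (k >= 2): a_k = 2 a_{k-1} + 1 a_{k-2}.
Iterating: a_2 = 20, a_3 = 48, a_4 = 116, a_5 = 280, a_6 = 676, a_7 = 1632, a_8 = 3940, a_9 = 9512, a_10 = 22964.
So the coefficient of x^10 is 22964.

22964


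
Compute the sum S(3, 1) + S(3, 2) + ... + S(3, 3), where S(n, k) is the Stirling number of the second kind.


By definition, S(n, k) counts partitions of an n-set into exactly k nonempty blocks.
Computing row n = 3 for k = 1..3:
S(3, k): 1, 3, 1
Sum = 5. (This equals Bell_3 since the sum runs over all k.)

5


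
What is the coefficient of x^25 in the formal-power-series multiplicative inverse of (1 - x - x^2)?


Let the inverse be f(x) = sum_{k>=0} a_k x^k. From f(x) * (1 - x - x^2) = 1 and matching coefficients:
 x^0: a_0 = 1.
 x^1: a_1 - a_0 = 0, so a_1 = 1.
 x^k (k >= 2): a_k - a_{k-1} - a_{k-2} = 0, i.e. a_k = a_{k-1} + a_{k-2}.
This is the Fibonacci-type recurrence shifted so that a_0 = a_1 = 1.
Iterating: a_0=1, a_1=1, a_2=2, a_3=3, a_4=5, a_5=8, a_6=13, a_7=21, a_8=34, a_9=55, ...
a_25 = 121393.

121393


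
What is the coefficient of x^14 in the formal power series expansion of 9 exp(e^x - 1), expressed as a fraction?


exp(e^x - 1) is the exponential generating function for the Bell numbers Bell_k: exp(e^x - 1) = sum_{k>=0} Bell_k x^k / k!.
So the coefficient of x^14 in 9 exp(e^x - 1) is 9 Bell_14 / 14!.
Computing: Bell_14 = 190899322 and 14! = 87178291200, giving
9 * 190899322/87178291200 = 95449661/4843238400.

95449661/4843238400


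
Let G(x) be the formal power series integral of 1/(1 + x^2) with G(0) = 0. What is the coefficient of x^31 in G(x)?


1/(1 + x^2) = sum_{j>=0} (-1)^j x^(2j). Integrating termwise with G(0) = 0:
G(x) = sum_{j>=0} (-1)^j x^(2j+1) / (2j+1) = arctan(x).
Only odd powers are nonzero. For x^31 write 31 = 2*15 + 1, giving
(-1)^15 / 31 = -1/31 = -1/31.

-1/31


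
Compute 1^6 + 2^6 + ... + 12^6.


This power sum has a closed form given by Faulhaber's formula
sum_{k=1}^{m} k^p = (1 / (p + 1)) * sum_{j=0}^{p} C(p + 1, j) B_j m^(p + 1 - j),
but for small m direct computation is fastest:
1 + 64 + 729 + 4096 + 15625 + 46656 + 117649 + 262144 + 531441 + 1000000 + 1771561 + 2985984 = 6735950.

6735950


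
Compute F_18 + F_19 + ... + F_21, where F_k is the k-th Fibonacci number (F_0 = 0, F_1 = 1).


Use the identity sum_{k=0}^{N} F_k = F_{N+2} - 1 (which follows from F_{k+2} - F_{k+1} = F_k). Then
sum_{k=18}^{21} F_k = (F_{23} - 1) - (F_{19} - 1) = F_{23} - F_{19}.
Computing: F_{23} = 28657, F_{19} = 4181, so
Sum = 28657 - 4181 = 24476.

24476


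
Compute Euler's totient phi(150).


phi(n) counts integers in [1, n] coprime to n. Using the multiplicative formula phi(n) = n * prod_{p | n} (1 - 1/p):
150 = 2 * 3 * 5^2, so
phi(150) = 150 * (1 - 1/2) * (1 - 1/3) * (1 - 1/5) = 40.

40


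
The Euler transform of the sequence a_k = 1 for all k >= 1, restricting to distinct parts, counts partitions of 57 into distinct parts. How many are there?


Partitions of 57 into distinct parts can be computed via generating function.
Product (1+x)(1+x^2)(1+x^3)...
The coefficient of x^57 = 7917

7917


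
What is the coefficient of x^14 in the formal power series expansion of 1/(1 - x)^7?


The expansion 1/(1 - x)^r = sum_{k>=0} C(k + r - 1, r - 1) x^k follows from the multiset / negative-binomial theorem (or from repeated differentiation of the geometric series).
For r = 7 and k = 14:
C(20, 6) = 2432902008176640000 / (720 * 87178291200) = 38760.

38760


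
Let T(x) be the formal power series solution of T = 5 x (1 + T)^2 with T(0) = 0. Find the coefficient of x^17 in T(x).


Apply the Lagrange inversion formula: if T = 5 x * phi(T) with phi(t) = (1 + t)^2, then [x^n] T = 5^n * (1/n) [t^(n-1)] phi(t)^n = 5^n * (1/n) [t^(n-1)] (1 + t)^(2n) = 5^n * (1/n) C(2n, n-1).
Using the identity C(2n, n-1) = C(2n, n) * n / (n+1), the unscaled factor equals C(2n, n) / (n+1) = C_n, the n-th Catalan number.
For n = 17: C_17 = C(34, 17) / 18 = 2333606220/18 = 129644790.
With the 5^17 = 762939453125 factor, the coefficient is 762939453125 * 129644790 = 98911125183105468750.

98911125183105468750


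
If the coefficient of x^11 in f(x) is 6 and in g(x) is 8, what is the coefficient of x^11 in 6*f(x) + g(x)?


Scalar multiplication scales coefficients: 6 * 6 = 36.
Then add the g coefficient: 36 + 8
= 44

44


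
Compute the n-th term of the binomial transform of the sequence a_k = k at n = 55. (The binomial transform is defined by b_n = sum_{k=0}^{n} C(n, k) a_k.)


With a_k = k, b_n = sum_{k=0}^{n} C(n, k) k. Using k * C(n, k) = n * C(n-1, k-1) gives b_n = n * sum_{k>=1} C(n-1, k-1) = n * 2^(n-1).
For n = 55: 55 * 2^54 = 55 * 18014398509481984 = 990791918021509120.

990791918021509120


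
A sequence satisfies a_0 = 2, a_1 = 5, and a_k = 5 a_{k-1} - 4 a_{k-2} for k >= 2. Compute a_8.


The characteristic equation is t^2 - 5 t + 4 = 0, with roots r_1 = 4 and r_2 = 1 (so c_1 = r_1 + r_2, c_2 = -r_1 r_2 as required).
One can use the closed form a_n = A r_1^n + B r_2^n, but direct iteration is more reliable:
a_0 = 2, a_1 = 5, a_2 = 17, a_3 = 65, a_4 = 257, a_5 = 1025, a_6 = 4097, a_7 = 16385, a_8 = 65537.
So a_8 = 65537.

65537


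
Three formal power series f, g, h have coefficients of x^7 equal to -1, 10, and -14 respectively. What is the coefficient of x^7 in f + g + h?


Series addition is componentwise:
-1 + 10 + -14
= -5

-5


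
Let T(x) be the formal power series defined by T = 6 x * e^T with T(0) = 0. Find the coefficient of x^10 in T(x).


Apply the Lagrange inversion formula: if T = 6 x * phi(T) with phi(t) = e^t, then
[x^n] T = 6^n * (1/n) [t^(n-1)] phi(t)^n = 6^n * (1/n) [t^(n-1)] e^(n t) = 6^n * (1/n) * n^(n-1) / (n-1)! = 6^n * n^(n-1) / n!.
When c = 1 this is the Cayley count of rooted labeled trees on n vertices, divided by n!.
For n = 10: 6^10 * 10^9 / 10! = 60466176 * 1000000000/3628800 = 116640000000/7.

116640000000/7


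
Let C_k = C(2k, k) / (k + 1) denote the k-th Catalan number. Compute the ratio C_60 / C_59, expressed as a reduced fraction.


Using C_k = (2k)! / (k! (k+1)!), the ratio C_{k+1}/C_k simplifies to
C_{k+1}/C_k = [(2k+2)! / ((k+1)! (k+2)!)] * [k! (k+1)! / (2k)!]
 = (2k+2)(2k+1) / ((k+1)(k+2)) = 2(2k+1) / (k+2).
For k = 59: 2(2*59 + 1) / (59 + 2) = 238/61 = 238/61.

238/61


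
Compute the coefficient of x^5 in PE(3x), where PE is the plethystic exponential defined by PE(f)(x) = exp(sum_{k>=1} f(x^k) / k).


With f(x) = 3x, the exponent is sum_{k>=1} 3 x^k / k = 3 * (-ln(1 - x)). Exponentiating:
PE(3x) = exp(-3 ln(1 - x)) = 1/(1 - x)^3.
By the negative binomial expansion, [x^n] 1/(1 - x)^3 = C(n + 2, 2).
For n = 5: C(7, 2) = 21.

21


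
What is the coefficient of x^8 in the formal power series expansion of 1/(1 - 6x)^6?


The general identity 1/(1 - c x)^r = sum_{k>=0} c^k C(k + r - 1, r - 1) x^k follows by substituting y = c x into 1/(1 - y)^r = sum_{k>=0} C(k + r - 1, r - 1) y^k.
For c = 6, r = 6, k = 8:
6^8 * C(13, 5) = 1679616 * 1287 = 2161665792.

2161665792


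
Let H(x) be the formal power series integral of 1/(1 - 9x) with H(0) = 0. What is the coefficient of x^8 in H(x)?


1/(1 - 9x) = sum_{k>=0} 9^k x^k. Integrating termwise with H(0) = 0:
H(x) = sum_{k>=0} 9^k x^(k+1) / (k+1) = sum_{m>=1} 9^(m-1) x^m / m.
For m = 8: 9^7/8 = 4782969/8 = 4782969/8.

4782969/8


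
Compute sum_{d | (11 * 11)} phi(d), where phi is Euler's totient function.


First, 11 * 11 = 121. One classical identity is sum_{d | n} phi(d) = n (each k in [1, n] has a unique gcd with n, and among the k's with gcd(k, n) = n/d there are phi(d) of them). So the sum equals 121. We also verify directly:
Divisors of 121: 1, 11, 121.
phi values: 1, 10, 110.
Sum = 121.

121


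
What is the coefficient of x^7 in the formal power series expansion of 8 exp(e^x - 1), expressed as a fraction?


exp(e^x - 1) is the exponential generating function for the Bell numbers Bell_k: exp(e^x - 1) = sum_{k>=0} Bell_k x^k / k!.
So the coefficient of x^7 in 8 exp(e^x - 1) is 8 Bell_7 / 7!.
Computing: Bell_7 = 877 and 7! = 5040, giving
8 * 877/5040 = 877/630.

877/630


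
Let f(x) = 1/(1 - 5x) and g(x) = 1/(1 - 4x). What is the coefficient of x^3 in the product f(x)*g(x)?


The coefficient of x^n in f*g is the Cauchy product: sum_{k=0}^{n} a^k * b^(n-k).
With a=5, b=4, n=3:
sum_{k=0}^{3} 5^k * 4^(3-k)
= 369

369


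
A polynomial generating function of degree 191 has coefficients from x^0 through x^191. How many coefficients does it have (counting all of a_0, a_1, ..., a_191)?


A polynomial of degree 191 takes the form a_0 + a_1 x + ... + a_191 x^191.
The number of coefficients is 191 + 1 = 192.

192


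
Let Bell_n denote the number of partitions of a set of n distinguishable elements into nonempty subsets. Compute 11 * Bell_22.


Bell_22 can be computed from the Bell triangle or from Dobinski's identity Bell_n = (1/e) * sum_{k>=0} k^n / k!.
Computing Bell_22 = 4506715738447323.
Then 11 * 4506715738447323 = 49573873122920553.

49573873122920553


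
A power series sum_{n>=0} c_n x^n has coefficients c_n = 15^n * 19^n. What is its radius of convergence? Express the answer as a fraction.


By the root test (Cauchy-Hadamard), the radius is R = 1 / limsup_n |c_n|^(1/n).
Here |c_n|^(1/n) = (15^n * 19^n)^(1/n) = 15 * 19 = 285 for all n.
So R = 1/285 = 1/285.

1/285


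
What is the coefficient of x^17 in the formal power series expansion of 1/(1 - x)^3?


The negative binomial / multiset identity is
1/(1 - x)^r = sum_{k>=0} C(k + r - 1, r - 1) x^k.
Here r = 3 and k = 17, so the coefficient is
C(17 + 2, 2) = C(19, 2)
= 171

171


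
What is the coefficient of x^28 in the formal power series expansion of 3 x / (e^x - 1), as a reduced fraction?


The exponential generating function for Bernoulli numbers is
x / (e^x - 1) = sum_{k>=0} B_k x^k / k!.
So the coefficient of x^28 in 3 x / (e^x - 1) is 3 B_28 / 28!.
Computing: B_28 = -23749461029/870, 28! = 304888344611713860501504000000, giving
3 * -23749461029/870 / 304888344611713860501504000000 = -3392780147/12631088562485288506490880000000.

-3392780147/12631088562485288506490880000000


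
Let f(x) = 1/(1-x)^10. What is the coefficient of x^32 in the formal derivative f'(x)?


Differentiate: d/dx [ 1/(1-x)^r ] = r / (1-x)^(r+1).
Here r = 10, so f'(x) = 10 / (1-x)^11.
The expansion of 1/(1-x)^(r+1) has coefficient of x^n equal to C(n+r, r).
So the coefficient of x^32 in f'(x) is
10 * C(42, 10) = 10 * 1471442973 = 14714429730

14714429730


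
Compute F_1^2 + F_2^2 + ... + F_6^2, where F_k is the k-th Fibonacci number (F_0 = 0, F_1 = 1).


There is a standard identity sum_{k=0}^{N} F_k^2 = F_N * F_{N+1} (proved inductively from the telescoping relation F_k^2 = F_k F_{k+1} - F_{k-1} F_k). Then
sum_{k=1}^{6} F_k^2 = F_6 F_7 - F_0 F_1.
Computing: F_6 = 8, F_7 = 13, F_0 = 0, F_1 = 1.
Sum = 8 * 13 - 0 * 1 = 104.

104


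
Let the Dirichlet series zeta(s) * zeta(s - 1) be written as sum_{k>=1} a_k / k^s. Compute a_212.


Convolution gives a_k = sum_{d | k} d * 1 = sum_{d | k} d = sigma(k), the sum of positive divisors of k.
For k = 212, the divisors are 1, 2, 4, 53, 106, 212, so
sigma(212) = 1 + 2 + 4 + 53 + 106 + 212 = 378.

378


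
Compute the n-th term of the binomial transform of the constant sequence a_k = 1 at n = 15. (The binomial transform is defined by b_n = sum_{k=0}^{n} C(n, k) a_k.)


With a_k = 1 for all k, b_n = sum_{k=0}^{n} C(n, k) = 2^n by the binomial theorem.
For n = 15: 2^15 = 32768.

32768


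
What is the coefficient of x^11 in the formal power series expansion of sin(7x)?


The Maclaurin series is sin(t) = sum_{k>=0} (-1)^k t^(2k+1) / (2k+1)!, so substituting t = 7x, only odd powers of x are nonzero, with coefficient of x^(2k+1) equal to (-1)^k 7^(2k+1) / (2k+1)!.
Write 11 = 2*5 + 1, giving the coefficient (-1)^5 * 7^11 / 11! = -1977326743/39916800 = -282475249/5702400.

-282475249/5702400


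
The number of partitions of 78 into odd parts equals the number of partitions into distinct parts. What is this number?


Computing partitions of 78 into odd parts (1, 3, 5, ...):
Using the generating function prod_{k>=0} 1/(1-x^(2k+1)),
the count is 64234

64234


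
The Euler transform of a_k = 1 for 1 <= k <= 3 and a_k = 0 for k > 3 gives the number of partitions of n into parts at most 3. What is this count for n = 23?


Partitions of 23 into parts at most 3:
Using generating function (1-x)^(-1)(1-x^2)^(-1)(1-x^3)^(-1),
the coefficient of x^23 = 56

56
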